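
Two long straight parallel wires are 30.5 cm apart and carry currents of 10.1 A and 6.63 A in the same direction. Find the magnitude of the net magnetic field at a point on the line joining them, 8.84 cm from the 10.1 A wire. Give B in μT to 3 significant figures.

Each long wire gives B = μ₀I/(2πd). Distances are d₁ = 0.0884 m and d₂ = 0.2166 m.
B₁ = 2.29×10⁻⁵ T, B₂ = 6.12×10⁻⁶ T.
Between parallel currents the two contributions point in opposite directions, so they subtract. B = |B₁ − B₂| = |2.29×10⁻⁵ − 6.12×10⁻⁶| = 1.67×10⁻⁵ T.

B ≈ 16.7 μT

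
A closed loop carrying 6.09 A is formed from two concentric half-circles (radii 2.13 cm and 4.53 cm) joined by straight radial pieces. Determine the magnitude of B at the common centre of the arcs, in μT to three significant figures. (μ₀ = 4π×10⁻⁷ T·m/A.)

The radial connectors point toward the centre, so dl × r̂ = 0 and they contribute nothing.
Each semicircle gives μ₀I/(4R): inner arc 8.98×10⁻⁵ T, outer arc 4.22×10⁻⁵ T.
The two arcs carry current in opposite angular senses, so their fields oppose: B = |8.98×10⁻⁵ − 4.22×10⁻⁵| = 4.76×10⁻⁵ T.

B ≈ 47.6 μT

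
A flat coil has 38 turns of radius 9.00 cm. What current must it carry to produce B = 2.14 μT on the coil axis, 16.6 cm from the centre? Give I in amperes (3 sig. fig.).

For an N-turn coil, B = Nμ₀IR²/[2(R²+z²)^(3/2)] with R = 0.09 m, z = 0.166 m, so I = 2B(R²+z²)^(3/2)/(Nμ₀R²) = 2 × 2.14×10⁻⁶ × 6.73×10⁻³ / (38 × 4π×10⁻⁷ × 0.0081) = 7.45×10⁻² A.

I ≈ 0.0745 A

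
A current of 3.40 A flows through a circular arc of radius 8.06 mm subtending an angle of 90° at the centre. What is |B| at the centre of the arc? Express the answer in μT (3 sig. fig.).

B ≈ 66.3 μT

The Biot–Savart field of a circular arc at its centre is B = μ₀Iφ/(4πR), with φ = 1.571 rad.
B = (4π×10⁻⁷ × 3.40 × 1.571) / (4π × 0.00806) = 6.63×10⁻⁵ T.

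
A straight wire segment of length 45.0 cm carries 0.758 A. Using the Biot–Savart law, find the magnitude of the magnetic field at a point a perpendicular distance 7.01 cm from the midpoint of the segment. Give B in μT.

For a finite straight segment, B = (μ₀I/4πd)(sinθ₁ + sinθ₂), where θ₁, θ₂ are the angles from the perpendicular to each end.
The perpendicular from the point meets the wire at its midpoint, so each end is L/2 = 0.225 m away along the wire.
sinθ₁ = 0.225/√(0.225²+0.0701²) = 0.9547; sinθ₂ = 0.225/√(0.225²+0.0701²) = 0.9547.
B = (4π×10⁻⁷ × 0.758) / (4π × 0.0701) × (0.9547 + 0.9547) = 2.06×10⁻⁶ T.

B ≈ 2.06 μT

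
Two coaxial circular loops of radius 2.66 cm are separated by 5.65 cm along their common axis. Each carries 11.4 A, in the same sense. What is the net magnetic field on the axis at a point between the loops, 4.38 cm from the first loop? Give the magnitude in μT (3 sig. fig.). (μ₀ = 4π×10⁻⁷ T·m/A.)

B ≈ 236 μT

Each loop contributes B = μ₀IR²/[2(R²+z²)^(3/2)] on the axis, with z measured from that loop.
Loop 1 (z = 0.0438 m): B₁ = 3.77×10⁻⁵ T. Loop 2 (z = 0.0127 m): B₂ = 1.98×10⁻⁴ T.
The fields add: B = B₁ + B₂ = 2.36×10⁻⁴ T.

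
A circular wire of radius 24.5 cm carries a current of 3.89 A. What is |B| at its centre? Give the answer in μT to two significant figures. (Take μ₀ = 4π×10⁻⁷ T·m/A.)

At the centre of a circular loop the Biot–Savart law gives B = μ₀I/(2R).
B = (4π×10⁻⁷ × 3.89) / (2 × 0.245) = 9.98×10⁻⁶ T.

B ≈ 10 μT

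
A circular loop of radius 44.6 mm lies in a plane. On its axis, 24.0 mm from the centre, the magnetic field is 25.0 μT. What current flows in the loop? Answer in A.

On the axis of a loop, B = μ₀IR²/[2(R²+z²)^(3/2)], so I = 2B(R²+z²)^(3/2)/(μ₀R²).
R² + z² = 0.001989 + 0.000576 = 0.002565 m²; raised to 3/2 gives 1.30×10⁻⁴ m³.
I = 2 × 2.50×10⁻⁵ × 1.30×10⁻⁴ / (1.26×10⁻⁶ × 0.001989) = 2.60 A.

I ≈ 2.60 A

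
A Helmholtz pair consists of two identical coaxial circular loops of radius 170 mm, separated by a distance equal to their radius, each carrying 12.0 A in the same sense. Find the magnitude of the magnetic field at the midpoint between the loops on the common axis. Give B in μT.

Each loop contributes B = μ₀IR²/[2(R²+z²)^(3/2)] on the axis, with z measured from that loop.
Loop 1 (z = 0.085 m): B₁ = 3.17×10⁻⁵ T. Loop 2 (z = 0.085 m): B₂ = 3.17×10⁻⁵ T.
The fields add: B = B₁ + B₂ = 6.35×10⁻⁵ T.

B ≈ 63.5 μT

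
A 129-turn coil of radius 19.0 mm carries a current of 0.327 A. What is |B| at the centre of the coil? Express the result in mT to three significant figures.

B ≈ 1.39 mT

For an N-turn flat coil, B = Nμ₀I/(2R) with R = 0.019 m.
B = 129 × 1.08×10⁻⁵ T = 1.39×10⁻³ T.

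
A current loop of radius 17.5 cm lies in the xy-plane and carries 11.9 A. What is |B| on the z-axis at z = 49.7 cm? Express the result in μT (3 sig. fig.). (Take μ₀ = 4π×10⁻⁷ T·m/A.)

On the axis of a circular loop, B = μ₀IR² / [2(R²+z²)^(3/2)].
R² + z² = (0.175)² + (0.497)² = 0.2776 m², and (R²+z²)^(3/2) = 0.146 m³.
B = (4π×10⁻⁷ × 11.9 × 0.03063) / (2 × 0.146) = 1.57×10⁻⁶ T.

B ≈ 1.57 μT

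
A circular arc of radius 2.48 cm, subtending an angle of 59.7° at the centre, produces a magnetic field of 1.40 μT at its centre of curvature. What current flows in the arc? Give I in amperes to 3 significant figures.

I ≈ 0.333 A

For a circular arc, B = μ₀Iφ/(4πR) with φ in radians; here φ = 1.042 rad.
So I = 4πRB/(μ₀φ) = 4π × 0.0248 × 1.40×10⁻⁶ / (4π×10⁻⁷ × 1.042) = 0.333 A.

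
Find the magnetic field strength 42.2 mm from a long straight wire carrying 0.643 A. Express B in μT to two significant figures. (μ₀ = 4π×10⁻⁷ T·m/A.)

For an infinitely long straight wire, B = μ₀I/(2πd).
B = (4π×10⁻⁷ × 0.643) / (2π × 0.0422) = 3.05×10⁻⁶ T.

B ≈ 3.0 μT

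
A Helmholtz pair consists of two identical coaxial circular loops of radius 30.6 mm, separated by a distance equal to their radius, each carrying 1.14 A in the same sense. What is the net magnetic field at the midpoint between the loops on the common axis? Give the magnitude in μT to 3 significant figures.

B ≈ 33.5 μT

Each loop contributes B = μ₀IR²/[2(R²+z²)^(3/2)] on the axis, with z measured from that loop.
Loop 1 (z = 0.0153 m): B₁ = 1.67×10⁻⁵ T. Loop 2 (z = 0.0153 m): B₂ = 1.67×10⁻⁵ T.
The fields add: B = B₁ + B₂ = 3.35×10⁻⁵ T.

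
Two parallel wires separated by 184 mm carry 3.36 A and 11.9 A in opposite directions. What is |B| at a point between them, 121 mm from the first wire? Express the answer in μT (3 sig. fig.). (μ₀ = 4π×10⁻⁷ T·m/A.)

B ≈ 43.3 μT

Each long wire gives B = μ₀I/(2πd). Distances are d₁ = 0.121 m and d₂ = 0.063 m.
B₁ = 5.55×10⁻⁶ T, B₂ = 3.78×10⁻⁵ T.
Between antiparallel currents both contributions point the same way, so they add. B = B₁ + B₂ = 5.55×10⁻⁶ + 3.78×10⁻⁵ = 4.33×10⁻⁵ T.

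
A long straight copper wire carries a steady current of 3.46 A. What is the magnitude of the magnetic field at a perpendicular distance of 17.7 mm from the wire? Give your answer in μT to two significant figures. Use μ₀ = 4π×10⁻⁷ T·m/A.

B ≈ 39 μT

For an infinitely long straight wire, B = μ₀I/(2πd).
B = (4π×10⁻⁷ × 3.46) / (2π × 0.0177) = 3.91×10⁻⁵ T.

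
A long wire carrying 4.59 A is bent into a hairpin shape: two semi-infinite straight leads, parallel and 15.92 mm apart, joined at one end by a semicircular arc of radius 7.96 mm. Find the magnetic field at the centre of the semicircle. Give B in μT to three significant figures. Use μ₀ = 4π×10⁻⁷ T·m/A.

The semicircular arc contributes B_arc = μ₀I·π/(4πR) = μ₀I/(4R) = 1.81×10⁻⁴ T.
Each semi-infinite lead is at perpendicular distance R = 0.00796 m from the centre, with the perpendicular foot at its near end, so it contributes μ₀I/(4πR); both point the same way, together 1.15×10⁻⁴ T.
Arc and leads all point the same direction: B = 1.81×10⁻⁴ + 1.15×10⁻⁴ = 2.96×10⁻⁴ T.

B ≈ 296 μT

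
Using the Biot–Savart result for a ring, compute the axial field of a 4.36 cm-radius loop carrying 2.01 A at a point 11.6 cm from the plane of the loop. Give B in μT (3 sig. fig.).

On the axis of a circular loop, B = μ₀IR² / [2(R²+z²)^(3/2)].
R² + z² = (0.0436)² + (0.116)² = 0.01536 m², and (R²+z²)^(3/2) = 1.90×10⁻³ m³.
B = (4π×10⁻⁷ × 2.01 × 0.001901) / (2 × 1.90×10⁻³) = 1.26×10⁻⁶ T.

B ≈ 1.26 μT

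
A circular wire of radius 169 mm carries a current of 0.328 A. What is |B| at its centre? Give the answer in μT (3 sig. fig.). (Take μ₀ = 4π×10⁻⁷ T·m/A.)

B ≈ 1.22 μT

At the centre of a circular loop the Biot–Savart law gives B = μ₀I/(2R).
B = (4π×10⁻⁷ × 0.328) / (2 × 0.169) = 1.22×10⁻⁶ T.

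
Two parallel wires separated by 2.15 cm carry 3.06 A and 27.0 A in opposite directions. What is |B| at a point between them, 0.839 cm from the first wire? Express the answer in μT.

Each long wire gives B = μ₀I/(2πd). Distances are d₁ = 0.00839 m and d₂ = 0.01311 m.
B₁ = 7.29×10⁻⁵ T, B₂ = 4.12×10⁻⁴ T.
Between antiparallel currents both contributions point the same way, so they add. B = B₁ + B₂ = 7.29×10⁻⁵ + 4.12×10⁻⁴ = 4.85×10⁻⁴ T.

B ≈ 485 μT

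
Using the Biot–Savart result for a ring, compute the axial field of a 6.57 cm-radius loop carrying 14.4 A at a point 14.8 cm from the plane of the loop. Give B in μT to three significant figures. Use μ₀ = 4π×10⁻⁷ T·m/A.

B ≈ 9.20 μT

On the axis of a circular loop, B = μ₀IR² / [2(R²+z²)^(3/2)].
R² + z² = (0.0657)² + (0.148)² = 0.02622 m², and (R²+z²)^(3/2) = 4.25×10⁻³ m³.
B = (4π×10⁻⁷ × 14.4 × 0.004316) / (2 × 4.25×10⁻³) = 9.20×10⁻⁶ T.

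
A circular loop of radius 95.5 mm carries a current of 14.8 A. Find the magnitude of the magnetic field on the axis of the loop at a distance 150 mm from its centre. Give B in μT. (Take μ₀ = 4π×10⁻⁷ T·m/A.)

On the axis of a circular loop, B = μ₀IR² / [2(R²+z²)^(3/2)].
R² + z² = (0.0955)² + (0.15)² = 0.03162 m², and (R²+z²)^(3/2) = 5.62×10⁻³ m³.
B = (4π×10⁻⁷ × 14.8 × 0.00912) / (2 × 5.62×10⁻³) = 1.51×10⁻⁵ T.

B ≈ 15.1 μT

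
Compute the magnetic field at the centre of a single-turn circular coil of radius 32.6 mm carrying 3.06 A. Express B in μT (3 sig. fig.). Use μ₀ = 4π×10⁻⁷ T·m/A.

At the centre of a circular loop the Biot–Savart law gives B = μ₀I/(2R).
B = (4π×10⁻⁷ × 3.06) / (2 × 0.0326) = 5.90×10⁻⁵ T.

B ≈ 59.0 μT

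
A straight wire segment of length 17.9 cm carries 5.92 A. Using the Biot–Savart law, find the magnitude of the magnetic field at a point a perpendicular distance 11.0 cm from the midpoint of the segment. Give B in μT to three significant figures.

B ≈ 6.79 μT

For a finite straight segment, B = (μ₀I/4πd)(sinθ₁ + sinθ₂), where θ₁, θ₂ are the angles from the perpendicular to each end.
The perpendicular from the point meets the wire at its midpoint, so each end is L/2 = 0.0895 m away along the wire.
sinθ₁ = 0.0895/√(0.0895²+0.11²) = 0.6311; sinθ₂ = 0.0895/√(0.0895²+0.11²) = 0.6311.
B = (4π×10⁻⁷ × 5.92) / (4π × 0.11) × (0.6311 + 0.6311) = 6.79×10⁻⁶ T.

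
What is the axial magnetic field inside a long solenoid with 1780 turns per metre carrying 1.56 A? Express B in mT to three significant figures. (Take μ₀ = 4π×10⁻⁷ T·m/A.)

Inside a long solenoid, B = μ₀nI with n = 1780 turns/m.
B = 4π×10⁻⁷ × 1780 × 1.56 = 3.49×10⁻³ T.

B ≈ 3.49 mT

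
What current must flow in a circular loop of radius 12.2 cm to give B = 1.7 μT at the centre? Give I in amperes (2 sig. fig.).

At the centre of a circular loop B = μ₀I/(2R), so I = 2RB/μ₀.
With R = 0.122 m, I = 2 × 0.122 × 1.70×10⁻⁶ / (4π×10⁻⁷) = 0.330 A.

I ≈ 0.33 A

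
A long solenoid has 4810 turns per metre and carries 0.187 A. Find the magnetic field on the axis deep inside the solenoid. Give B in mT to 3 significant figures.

Inside a long solenoid, B = μ₀nI with n = 4810 turns/m.
B = 4π×10⁻⁷ × 4810 × 0.187 = 1.13×10⁻³ T.

B ≈ 1.13 mT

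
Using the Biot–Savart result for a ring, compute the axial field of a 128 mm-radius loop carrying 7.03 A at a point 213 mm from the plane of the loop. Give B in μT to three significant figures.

B ≈ 4.72 μT

On the axis of a circular loop, B = μ₀IR² / [2(R²+z²)^(3/2)].
R² + z² = (0.128)² + (0.213)² = 0.06175 m², and (R²+z²)^(3/2) = 1.53×10⁻² m³.
B = (4π×10⁻⁷ × 7.03 × 0.01638) / (2 × 1.53×10⁻²) = 4.72×10⁻⁶ T.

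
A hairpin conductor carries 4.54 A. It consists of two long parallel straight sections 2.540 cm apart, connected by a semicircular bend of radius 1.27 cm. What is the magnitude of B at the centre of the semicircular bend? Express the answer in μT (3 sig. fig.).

The semicircular arc contributes B_arc = μ₀I·π/(4πR) = μ₀I/(4R) = 1.12×10⁻⁴ T.
Each semi-infinite lead is at perpendicular distance R = 0.0127 m from the centre, with the perpendicular foot at its near end, so it contributes μ₀I/(4πR); both point the same way, together 7.15×10⁻⁵ T.
Arc and leads all point the same direction: B = 1.12×10⁻⁴ + 7.15×10⁻⁵ = 1.84×10⁻⁴ T.

B ≈ 184 μT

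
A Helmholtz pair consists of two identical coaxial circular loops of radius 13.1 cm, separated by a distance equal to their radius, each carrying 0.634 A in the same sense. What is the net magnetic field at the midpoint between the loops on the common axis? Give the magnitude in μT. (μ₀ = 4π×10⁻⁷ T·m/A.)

Each loop contributes B = μ₀IR²/[2(R²+z²)^(3/2)] on the axis, with z measured from that loop.
Loop 1 (z = 0.0655 m): B₁ = 2.18×10⁻⁶ T. Loop 2 (z = 0.0655 m): B₂ = 2.18×10⁻⁶ T.
The fields add: B = B₁ + B₂ = 4.35×10⁻⁶ T.

B ≈ 4.35 μT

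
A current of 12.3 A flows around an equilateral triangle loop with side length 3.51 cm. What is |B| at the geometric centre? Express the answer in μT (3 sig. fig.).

Each side is a finite straight segment at perpendicular distance d = a/(2 tan(π/3)) = 0.01013 m from the centre, with end-angles ±π/3.
One side contributes B₁ = (μ₀I/4πd)·2 sin(π/3) = 2.10×10⁻⁴ T.
All 3 sides add in the same direction: B = 3 × 2.10×10⁻⁴ = 6.31×10⁻⁴ T.

B ≈ 631 μT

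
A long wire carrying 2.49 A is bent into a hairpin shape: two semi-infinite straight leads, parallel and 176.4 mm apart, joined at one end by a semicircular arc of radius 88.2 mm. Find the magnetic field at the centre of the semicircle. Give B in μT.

B ≈ 14.5 μT

The semicircular arc contributes B_arc = μ₀I·π/(4πR) = μ₀I/(4R) = 8.87×10⁻⁶ T.
Each semi-infinite lead is at perpendicular distance R = 0.0882 m from the centre, with the perpendicular foot at its near end, so it contributes μ₀I/(4πR); both point the same way, together 5.65×10⁻⁶ T.
Arc and leads all point the same direction: B = 8.87×10⁻⁶ + 5.65×10⁻⁶ = 1.45×10⁻⁵ T.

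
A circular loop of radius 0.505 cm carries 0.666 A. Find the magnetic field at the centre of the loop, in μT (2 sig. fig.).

B ≈ 83 μT

At the centre of a circular loop the Biot–Savart law gives B = μ₀I/(2R).
B = (4π×10⁻⁷ × 0.666) / (2 × 0.00505) = 8.29×10⁻⁵ T.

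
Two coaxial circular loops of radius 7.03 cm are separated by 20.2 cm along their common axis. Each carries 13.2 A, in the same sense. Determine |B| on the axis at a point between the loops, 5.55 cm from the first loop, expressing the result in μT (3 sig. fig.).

Each loop contributes B = μ₀IR²/[2(R²+z²)^(3/2)] on the axis, with z measured from that loop.
Loop 1 (z = 0.0555 m): B₁ = 5.70×10⁻⁵ T. Loop 2 (z = 0.1465 m): B₂ = 9.55×10⁻⁶ T.
The fields add: B = B₁ + B₂ = 6.66×10⁻⁵ T.

B ≈ 66.6 μT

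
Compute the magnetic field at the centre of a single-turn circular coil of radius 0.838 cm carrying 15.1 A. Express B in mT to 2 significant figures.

At the centre of a circular loop the Biot–Savart law gives B = μ₀I/(2R).
B = (4π×10⁻⁷ × 15.1) / (2 × 0.00838) = 1.13×10⁻³ T.

B ≈ 1.1 mT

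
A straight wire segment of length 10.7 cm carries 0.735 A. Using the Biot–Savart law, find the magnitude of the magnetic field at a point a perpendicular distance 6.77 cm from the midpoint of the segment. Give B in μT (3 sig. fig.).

B ≈ 1.35 μT

For a finite straight segment, B = (μ₀I/4πd)(sinθ₁ + sinθ₂), where θ₁, θ₂ are the angles from the perpendicular to each end.
The perpendicular from the point meets the wire at its midpoint, so each end is L/2 = 0.0535 m away along the wire.
sinθ₁ = 0.0535/√(0.0535²+0.0677²) = 0.6200; sinθ₂ = 0.0535/√(0.0535²+0.0677²) = 0.6200.
B = (4π×10⁻⁷ × 0.735) / (4π × 0.0677) × (0.6200 + 0.6200) = 1.35×10⁻⁶ T.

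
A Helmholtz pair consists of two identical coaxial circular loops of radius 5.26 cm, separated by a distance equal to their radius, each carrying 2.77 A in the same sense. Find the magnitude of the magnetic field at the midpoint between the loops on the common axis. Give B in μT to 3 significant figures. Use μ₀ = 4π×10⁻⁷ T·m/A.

Each loop contributes B = μ₀IR²/[2(R²+z²)^(3/2)] on the axis, with z measured from that loop.
Loop 1 (z = 0.0263 m): B₁ = 2.37×10⁻⁵ T. Loop 2 (z = 0.0263 m): B₂ = 2.37×10⁻⁵ T.
The fields add: B = B₁ + B₂ = 4.74×10⁻⁵ T.

B ≈ 47.4 μT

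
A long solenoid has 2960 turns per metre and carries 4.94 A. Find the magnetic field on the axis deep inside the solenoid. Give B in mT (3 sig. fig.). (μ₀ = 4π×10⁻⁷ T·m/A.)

Inside a long solenoid, B = μ₀nI with n = 2960 turns/m.
B = 4π×10⁻⁷ × 2960 × 4.94 = 1.84×10⁻² T.

B ≈ 18.4 mT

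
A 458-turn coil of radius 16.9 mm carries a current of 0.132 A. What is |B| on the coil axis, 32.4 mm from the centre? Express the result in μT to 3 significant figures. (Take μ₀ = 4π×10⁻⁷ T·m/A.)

For an N-turn flat coil, B = Nμ₀IR²/[2(R²+z²)^(3/2)] with R = 0.0169 m, z = 0.0324 m.
B = 458 × 4.85×10⁻⁷ T = 2.22×10⁻⁴ T.

B ≈ 222 μT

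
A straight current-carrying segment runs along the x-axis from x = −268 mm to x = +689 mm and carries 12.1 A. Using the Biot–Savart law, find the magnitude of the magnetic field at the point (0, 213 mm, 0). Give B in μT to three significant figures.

For a finite straight segment, B = (μ₀I/4πd)(sinθ₁ + sinθ₂), where θ₁, θ₂ are the angles from the perpendicular to each end.
The perpendicular distance is d = 0.213 m; the end-offsets along the wire are a = 0.268 m and b = 0.689 m.
sinθ₁ = 0.268/√(0.268²+0.213²) = 0.7829; sinθ₂ = 0.689/√(0.689²+0.213²) = 0.9554.
B = (4π×10⁻⁷ × 12.1) / (4π × 0.213) × (0.7829 + 0.9554) = 9.87×10⁻⁶ T.

B ≈ 9.87 μT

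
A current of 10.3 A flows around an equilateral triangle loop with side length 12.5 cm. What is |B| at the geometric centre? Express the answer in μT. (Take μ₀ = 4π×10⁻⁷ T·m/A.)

B ≈ 148 μT

Each side is a finite straight segment at perpendicular distance d = a/(2 tan(π/3)) = 0.03608 m from the centre, with end-angles ±π/3.
One side contributes B₁ = (μ₀I/4πd)·2 sin(π/3) = 4.94×10⁻⁵ T.
All 3 sides add in the same direction: B = 3 × 4.94×10⁻⁵ = 1.48×10⁻⁴ T.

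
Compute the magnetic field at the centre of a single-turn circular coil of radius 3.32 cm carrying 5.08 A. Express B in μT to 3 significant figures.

At the centre of a circular loop the Biot–Savart law gives B = μ₀I/(2R).
B = (4π×10⁻⁷ × 5.08) / (2 × 0.0332) = 9.61×10⁻⁵ T.

B ≈ 96.1 μT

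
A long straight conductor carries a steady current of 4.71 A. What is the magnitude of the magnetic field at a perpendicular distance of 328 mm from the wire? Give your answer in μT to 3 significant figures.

B ≈ 2.87 μT

For an infinitely long straight wire, B = μ₀I/(2πd).
B = (4π×10⁻⁷ × 4.71) / (2π × 0.328) = 2.87×10⁻⁶ T.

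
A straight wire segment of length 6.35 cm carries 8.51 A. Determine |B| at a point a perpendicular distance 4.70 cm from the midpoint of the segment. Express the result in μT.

B ≈ 20.3 μT

For a finite straight segment, B = (μ₀I/4πd)(sinθ₁ + sinθ₂), where θ₁, θ₂ are the angles from the perpendicular to each end.
The perpendicular from the point meets the wire at its midpoint, so each end is L/2 = 0.03175 m away along the wire.
sinθ₁ = 0.03175/√(0.03175²+0.047²) = 0.5598; sinθ₂ = 0.03175/√(0.03175²+0.047²) = 0.5598.
B = (4π×10⁻⁷ × 8.51) / (4π × 0.047) × (0.5598 + 0.5598) = 2.03×10⁻⁵ T.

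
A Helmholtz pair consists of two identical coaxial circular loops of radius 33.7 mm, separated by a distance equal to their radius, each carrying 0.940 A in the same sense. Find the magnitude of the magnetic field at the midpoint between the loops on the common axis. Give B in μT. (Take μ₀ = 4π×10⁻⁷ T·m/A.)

B ≈ 25.1 μT

Each loop contributes B = μ₀IR²/[2(R²+z²)^(3/2)] on the axis, with z measured from that loop.
Loop 1 (z = 0.01685 m): B₁ = 1.25×10⁻⁵ T. Loop 2 (z = 0.01685 m): B₂ = 1.25×10⁻⁵ T.
The fields add: B = B₁ + B₂ = 2.51×10⁻⁵ T.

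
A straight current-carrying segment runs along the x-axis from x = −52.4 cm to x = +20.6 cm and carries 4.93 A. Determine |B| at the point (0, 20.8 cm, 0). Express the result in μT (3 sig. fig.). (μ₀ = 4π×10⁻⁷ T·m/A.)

For a finite straight segment, B = (μ₀I/4πd)(sinθ₁ + sinθ₂), where θ₁, θ₂ are the angles from the perpendicular to each end.
The perpendicular distance is d = 0.208 m; the end-offsets along the wire are a = 0.524 m and b = 0.206 m.
sinθ₁ = 0.524/√(0.524²+0.208²) = 0.9295; sinθ₂ = 0.206/√(0.206²+0.208²) = 0.7037.
B = (4π×10⁻⁷ × 4.93) / (4π × 0.208) × (0.9295 + 0.7037) = 3.87×10⁻⁶ T.

B ≈ 3.87 μT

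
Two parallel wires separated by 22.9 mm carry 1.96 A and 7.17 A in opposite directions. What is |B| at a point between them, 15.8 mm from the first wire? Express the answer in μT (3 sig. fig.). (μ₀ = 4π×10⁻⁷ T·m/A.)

Each long wire gives B = μ₀I/(2πd). Distances are d₁ = 0.0158 m and d₂ = 0.0071 m.
B₁ = 2.48×10⁻⁵ T, B₂ = 2.02×10⁻⁴ T.
Between antiparallel currents both contributions point the same way, so they add. B = B₁ + B₂ = 2.48×10⁻⁵ + 2.02×10⁻⁴ = 2.27×10⁻⁴ T.

B ≈ 227 μT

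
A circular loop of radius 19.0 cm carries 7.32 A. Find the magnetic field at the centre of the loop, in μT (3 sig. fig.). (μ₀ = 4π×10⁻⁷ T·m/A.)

B ≈ 24.2 μT

At the centre of a circular loop the Biot–Savart law gives B = μ₀I/(2R).
B = (4π×10⁻⁷ × 7.32) / (2 × 0.19) = 2.42×10⁻⁵ T.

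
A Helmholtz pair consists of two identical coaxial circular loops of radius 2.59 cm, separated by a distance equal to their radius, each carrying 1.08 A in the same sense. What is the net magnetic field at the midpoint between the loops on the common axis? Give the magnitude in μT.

B ≈ 37.5 μT

Each loop contributes B = μ₀IR²/[2(R²+z²)^(3/2)] on the axis, with z measured from that loop.
Loop 1 (z = 0.01295 m): B₁ = 1.87×10⁻⁵ T. Loop 2 (z = 0.01295 m): B₂ = 1.87×10⁻⁵ T.
The fields add: B = B₁ + B₂ = 3.75×10⁻⁵ T.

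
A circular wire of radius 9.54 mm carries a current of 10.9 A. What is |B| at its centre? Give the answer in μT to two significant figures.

At the centre of a circular loop the Biot–Savart law gives B = μ₀I/(2R).
B = (4π×10⁻⁷ × 10.9) / (2 × 0.00954) = 7.18×10⁻⁴ T.

B ≈ 720 μT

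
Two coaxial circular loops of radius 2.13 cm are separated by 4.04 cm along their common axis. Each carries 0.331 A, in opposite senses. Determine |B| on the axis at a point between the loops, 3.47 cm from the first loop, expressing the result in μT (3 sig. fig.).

B ≈ 7.40 μT

Each loop contributes B = μ₀IR²/[2(R²+z²)^(3/2)] on the axis, with z measured from that loop.
Loop 1 (z = 0.0347 m): B₁ = 1.40×10⁻⁶ T. Loop 2 (z = 0.0057 m): B₂ = 8.80×10⁻⁶ T.
The fields oppose: B = |B₁ − B₂| = 7.40×10⁻⁶ T.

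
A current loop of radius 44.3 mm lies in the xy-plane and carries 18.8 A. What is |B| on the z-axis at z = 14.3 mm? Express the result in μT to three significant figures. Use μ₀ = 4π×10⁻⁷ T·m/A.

On the axis of a circular loop, B = μ₀IR² / [2(R²+z²)^(3/2)].
R² + z² = (0.0443)² + (0.0143)² = 0.002167 m², and (R²+z²)^(3/2) = 1.01×10⁻⁴ m³.
B = (4π×10⁻⁷ × 18.8 × 0.001962) / (2 × 1.01×10⁻⁴) = 2.30×10⁻⁴ T.

B ≈ 230 μT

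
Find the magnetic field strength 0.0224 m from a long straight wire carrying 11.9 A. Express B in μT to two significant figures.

B ≈ 110 μT

For an infinitely long straight wire, B = μ₀I/(2πd).
B = (4π×10⁻⁷ × 11.9) / (2π × 0.0224) = 1.06×10⁻⁴ T.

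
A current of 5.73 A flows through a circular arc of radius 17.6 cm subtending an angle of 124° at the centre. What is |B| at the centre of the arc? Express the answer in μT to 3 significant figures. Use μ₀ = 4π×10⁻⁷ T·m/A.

The Biot–Savart field of a circular arc at its centre is B = μ₀Iφ/(4πR), with φ = 2.164 rad.
B = (4π×10⁻⁷ × 5.73 × 2.164) / (4π × 0.176) = 7.05×10⁻⁶ T.

B ≈ 7.05 μT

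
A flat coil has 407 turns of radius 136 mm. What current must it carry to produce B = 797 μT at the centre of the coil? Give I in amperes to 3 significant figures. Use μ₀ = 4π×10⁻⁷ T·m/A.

For an N-turn coil, B = Nμ₀I/(2R) with R = 0.136 m, so I = 2RB/(Nμ₀) = 2 × 0.136 × 7.97×10⁻⁴ / (407 × 4π×10⁻⁷) = 0.424 A.

I ≈ 0.424 A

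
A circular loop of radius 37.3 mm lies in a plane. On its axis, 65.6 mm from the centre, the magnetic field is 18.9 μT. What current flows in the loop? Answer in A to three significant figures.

I ≈ 9.29 A

On the axis of a loop, B = μ₀IR²/[2(R²+z²)^(3/2)], so I = 2B(R²+z²)^(3/2)/(μ₀R²).
R² + z² = 0.001391 + 0.004303 = 0.005695 m²; raised to 3/2 gives 4.30×10⁻⁴ m³.
I = 2 × 1.89×10⁻⁵ × 4.30×10⁻⁴ / (1.26×10⁻⁶ × 0.001391) = 9.29 A.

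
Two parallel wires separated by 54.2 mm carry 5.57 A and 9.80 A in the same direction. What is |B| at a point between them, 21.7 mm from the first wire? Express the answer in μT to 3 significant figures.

B ≈ 8.97 μT

Each long wire gives B = μ₀I/(2πd). Distances are d₁ = 0.0217 m and d₂ = 0.0325 m.
B₁ = 5.13×10⁻⁵ T, B₂ = 6.03×10⁻⁵ T.
Between parallel currents the two contributions point in opposite directions, so they subtract. B = |B₁ − B₂| = |5.13×10⁻⁵ − 6.03×10⁻⁵| = 8.97×10⁻⁶ T.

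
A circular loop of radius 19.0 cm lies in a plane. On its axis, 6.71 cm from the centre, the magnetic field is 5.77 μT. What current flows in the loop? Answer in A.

On the axis of a loop, B = μ₀IR²/[2(R²+z²)^(3/2)], so I = 2B(R²+z²)^(3/2)/(μ₀R²).
R² + z² = 0.0361 + 0.004502 = 0.0406 m²; raised to 3/2 gives 8.18×10⁻³ m³.
I = 2 × 5.77×10⁻⁶ × 8.18×10⁻³ / (1.26×10⁻⁶ × 0.0361) = 2.08 A.

I ≈ 2.08 A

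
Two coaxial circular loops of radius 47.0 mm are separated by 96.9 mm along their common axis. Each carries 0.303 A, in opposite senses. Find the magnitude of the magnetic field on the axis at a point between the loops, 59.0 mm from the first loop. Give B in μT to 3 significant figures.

B ≈ 0.931 μT

Each loop contributes B = μ₀IR²/[2(R²+z²)^(3/2)] on the axis, with z measured from that loop.
Loop 1 (z = 0.059 m): B₁ = 9.80×10⁻⁷ T. Loop 2 (z = 0.0379 m): B₂ = 1.91×10⁻⁶ T.
The fields oppose: B = |B₁ − B₂| = 9.31×10⁻⁷ T.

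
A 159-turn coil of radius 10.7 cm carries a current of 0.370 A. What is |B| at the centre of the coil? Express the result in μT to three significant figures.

B ≈ 345 μT

For an N-turn flat coil, B = Nμ₀I/(2R) with R = 0.107 m.
B = 159 × 2.17×10⁻⁶ T = 3.45×10⁻⁴ T.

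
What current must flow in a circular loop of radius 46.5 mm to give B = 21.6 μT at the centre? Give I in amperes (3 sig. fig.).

At the centre of a circular loop B = μ₀I/(2R), so I = 2RB/μ₀.
With R = 0.0465 m, I = 2 × 0.0465 × 2.16×10⁻⁵ / (4π×10⁻⁷) = 1.60 A.

I ≈ 1.60 A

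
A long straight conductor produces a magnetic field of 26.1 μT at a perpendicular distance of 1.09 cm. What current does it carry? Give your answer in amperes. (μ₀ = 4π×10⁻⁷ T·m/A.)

For a long straight wire B = μ₀I/(2πd), so I = 2πdB/μ₀.
I = 2π × 0.0109 × 2.61×10⁻⁵ / (4π×10⁻⁷) = 1.42 A.

I ≈ 1.42 A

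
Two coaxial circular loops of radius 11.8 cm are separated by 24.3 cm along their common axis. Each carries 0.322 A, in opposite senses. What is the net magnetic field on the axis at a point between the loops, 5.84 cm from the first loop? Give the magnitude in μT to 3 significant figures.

Each loop contributes B = μ₀IR²/[2(R²+z²)^(3/2)] on the axis, with z measured from that loop.
Loop 1 (z = 0.0584 m): B₁ = 1.23×10⁻⁶ T. Loop 2 (z = 0.1846 m): B₂ = 2.68×10⁻⁷ T.
The fields oppose: B = |B₁ − B₂| = 9.66×10⁻⁷ T.

B ≈ 0.966 μT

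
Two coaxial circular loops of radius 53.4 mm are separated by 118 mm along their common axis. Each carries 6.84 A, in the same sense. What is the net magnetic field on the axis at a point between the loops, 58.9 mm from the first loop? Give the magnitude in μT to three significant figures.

B ≈ 48.6 μT

Each loop contributes B = μ₀IR²/[2(R²+z²)^(3/2)] on the axis, with z measured from that loop.
Loop 1 (z = 0.0589 m): B₁ = 2.44×10⁻⁵ T. Loop 2 (z = 0.0591 m): B₂ = 2.43×10⁻⁵ T.
The fields add: B = B₁ + B₂ = 4.86×10⁻⁵ T.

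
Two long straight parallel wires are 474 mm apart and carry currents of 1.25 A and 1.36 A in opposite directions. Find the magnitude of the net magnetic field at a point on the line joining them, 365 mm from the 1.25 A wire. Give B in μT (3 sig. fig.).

B ≈ 3.18 μT

Each long wire gives B = μ₀I/(2πd). Distances are d₁ = 0.365 m and d₂ = 0.109 m.
B₁ = 6.85×10⁻⁷ T, B₂ = 2.50×10⁻⁶ T.
Between antiparallel currents both contributions point the same way, so they add. B = B₁ + B₂ = 6.85×10⁻⁷ + 2.50×10⁻⁶ = 3.18×10⁻⁶ T.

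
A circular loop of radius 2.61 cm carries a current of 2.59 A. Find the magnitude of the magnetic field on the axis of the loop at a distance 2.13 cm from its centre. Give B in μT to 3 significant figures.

B ≈ 29.0 μT

On the axis of a circular loop, B = μ₀IR² / [2(R²+z²)^(3/2)].
R² + z² = (0.0261)² + (0.0213)² = 0.001135 m², and (R²+z²)^(3/2) = 3.82×10⁻⁵ m³.
B = (4π×10⁻⁷ × 2.59 × 0.0006812) / (2 × 3.82×10⁻⁵) = 2.90×10⁻⁵ T.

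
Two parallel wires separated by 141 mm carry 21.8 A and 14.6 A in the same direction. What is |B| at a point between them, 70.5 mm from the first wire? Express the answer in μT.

Each long wire gives B = μ₀I/(2πd). Distances are d₁ = 0.0705 m and d₂ = 0.0705 m.
B₁ = 6.18×10⁻⁵ T, B₂ = 4.14×10⁻⁵ T.
Between parallel currents the two contributions point in opposite directions, so they subtract. B = |B₁ − B₂| = |6.18×10⁻⁵ − 4.14×10⁻⁵| = 2.04×10⁻⁵ T.

B ≈ 20.4 μT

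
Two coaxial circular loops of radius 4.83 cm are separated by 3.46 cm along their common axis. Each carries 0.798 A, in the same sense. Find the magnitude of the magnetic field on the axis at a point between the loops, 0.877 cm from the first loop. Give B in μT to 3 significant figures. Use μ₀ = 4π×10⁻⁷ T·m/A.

Each loop contributes B = μ₀IR²/[2(R²+z²)^(3/2)] on the axis, with z measured from that loop.
Loop 1 (z = 0.00877 m): B₁ = 9.89×10⁻⁶ T. Loop 2 (z = 0.02583 m): B₂ = 7.12×10⁻⁶ T.
The fields add: B = B₁ + B₂ = 1.70×10⁻⁵ T.

B ≈ 17.0 μT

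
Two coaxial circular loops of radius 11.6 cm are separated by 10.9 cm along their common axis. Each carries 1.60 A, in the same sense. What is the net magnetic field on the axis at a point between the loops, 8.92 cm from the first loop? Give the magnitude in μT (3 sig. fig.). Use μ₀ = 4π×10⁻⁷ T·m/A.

Each loop contributes B = μ₀IR²/[2(R²+z²)^(3/2)] on the axis, with z measured from that loop.
Loop 1 (z = 0.0892 m): B₁ = 4.32×10⁻⁶ T. Loop 2 (z = 0.0198 m): B₂ = 8.30×10⁻⁶ T.
The fields add: B = B₁ + B₂ = 1.26×10⁻⁵ T.

B ≈ 12.6 μT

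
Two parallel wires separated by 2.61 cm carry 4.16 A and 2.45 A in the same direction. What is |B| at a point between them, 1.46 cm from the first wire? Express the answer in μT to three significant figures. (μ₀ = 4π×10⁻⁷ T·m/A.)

B ≈ 14.4 μT

Each long wire gives B = μ₀I/(2πd). Distances are d₁ = 0.0146 m and d₂ = 0.0115 m.
B₁ = 5.70×10⁻⁵ T, B₂ = 4.26×10⁻⁵ T.
Between parallel currents the two contributions point in opposite directions, so they subtract. B = |B₁ − B₂| = |5.70×10⁻⁵ − 4.26×10⁻⁵| = 1.44×10⁻⁵ T.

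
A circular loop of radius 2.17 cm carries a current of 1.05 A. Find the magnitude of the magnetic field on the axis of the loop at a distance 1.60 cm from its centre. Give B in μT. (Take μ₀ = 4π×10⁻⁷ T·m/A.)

B ≈ 15.9 μT

On the axis of a circular loop, B = μ₀IR² / [2(R²+z²)^(3/2)].
R² + z² = (0.0217)² + (0.016)² = 0.0007269 m², and (R²+z²)^(3/2) = 1.96×10⁻⁵ m³.
B = (4π×10⁻⁷ × 1.05 × 0.0004709) / (2 × 1.96×10⁻⁵) = 1.59×10⁻⁵ T.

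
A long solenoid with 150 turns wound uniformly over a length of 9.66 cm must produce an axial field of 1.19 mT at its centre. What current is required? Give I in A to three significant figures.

Inside a long solenoid B = μ₀nI with n = 1553 m⁻¹, so I = B/(μ₀n).
I = 1.19×10⁻³ / (4π×10⁻⁷ × 1553) = 0.610 A.

I ≈ 0.610 A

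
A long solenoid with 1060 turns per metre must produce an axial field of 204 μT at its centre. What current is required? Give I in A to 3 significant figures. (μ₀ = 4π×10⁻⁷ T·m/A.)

Inside a long solenoid B = μ₀nI with n = 1060 m⁻¹, so I = B/(μ₀n).
I = 2.04×10⁻⁴ / (4π×10⁻⁷ × 1060) = 0.153 A.

I ≈ 0.153 A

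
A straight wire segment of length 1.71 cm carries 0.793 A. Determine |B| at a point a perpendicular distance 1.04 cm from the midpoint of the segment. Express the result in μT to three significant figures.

For a finite straight segment, B = (μ₀I/4πd)(sinθ₁ + sinθ₂), where θ₁, θ₂ are the angles from the perpendicular to each end.
The perpendicular from the point meets the wire at its midpoint, so each end is L/2 = 0.00855 m away along the wire.
sinθ₁ = 0.00855/√(0.00855²+0.0104²) = 0.6351; sinθ₂ = 0.00855/√(0.00855²+0.0104²) = 0.6351.
B = (4π×10⁻⁷ × 0.793) / (4π × 0.0104) × (0.6351 + 0.6351) = 9.68×10⁻⁶ T.

B ≈ 9.68 μT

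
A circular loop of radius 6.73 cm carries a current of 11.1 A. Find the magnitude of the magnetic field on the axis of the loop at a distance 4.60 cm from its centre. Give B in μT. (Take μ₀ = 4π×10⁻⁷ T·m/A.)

B ≈ 58.3 μT

On the axis of a circular loop, B = μ₀IR² / [2(R²+z²)^(3/2)].
R² + z² = (0.0673)² + (0.046)² = 0.006645 m², and (R²+z²)^(3/2) = 5.42×10⁻⁴ m³.
B = (4π×10⁻⁷ × 11.1 × 0.004529) / (2 × 5.42×10⁻⁴) = 5.83×10⁻⁵ T.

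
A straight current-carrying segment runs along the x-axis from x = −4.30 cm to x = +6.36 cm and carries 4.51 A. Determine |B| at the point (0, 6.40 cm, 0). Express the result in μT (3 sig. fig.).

B ≈ 8.90 μT

For a finite straight segment, B = (μ₀I/4πd)(sinθ₁ + sinθ₂), where θ₁, θ₂ are the angles from the perpendicular to each end.
The perpendicular distance is d = 0.064 m; the end-offsets along the wire are a = 0.043 m and b = 0.0636 m.
sinθ₁ = 0.043/√(0.043²+0.064²) = 0.5577; sinθ₂ = 0.0636/√(0.0636²+0.064²) = 0.7049.
B = (4π×10⁻⁷ × 4.51) / (4π × 0.064) × (0.5577 + 0.7049) = 8.90×10⁻⁶ T.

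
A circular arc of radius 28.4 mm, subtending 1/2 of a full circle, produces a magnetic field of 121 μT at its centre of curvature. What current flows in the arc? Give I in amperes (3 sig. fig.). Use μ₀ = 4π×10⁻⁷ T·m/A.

I ≈ 10.9 A

For a circular arc, B = μ₀Iφ/(4πR) with φ in radians; here φ = 3.142 rad.
So I = 4πRB/(μ₀φ) = 4π × 0.0284 × 1.21×10⁻⁴ / (4π×10⁻⁷ × 3.142) = 10.9 A.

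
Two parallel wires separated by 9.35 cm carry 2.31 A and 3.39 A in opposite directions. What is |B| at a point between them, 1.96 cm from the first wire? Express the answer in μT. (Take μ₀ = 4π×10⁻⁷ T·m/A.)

Each long wire gives B = μ₀I/(2πd). Distances are d₁ = 0.0196 m and d₂ = 0.0739 m.
B₁ = 2.36×10⁻⁵ T, B₂ = 9.17×10⁻⁶ T.
Between antiparallel currents both contributions point the same way, so they add. B = B₁ + B₂ = 2.36×10⁻⁵ + 9.17×10⁻⁶ = 3.27×10⁻⁵ T.

B ≈ 32.7 μT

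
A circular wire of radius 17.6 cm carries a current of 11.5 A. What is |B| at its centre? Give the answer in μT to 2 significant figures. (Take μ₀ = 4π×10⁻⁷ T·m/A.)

At the centre of a circular loop the Biot–Savart law gives B = μ₀I/(2R).
B = (4π×10⁻⁷ × 11.5) / (2 × 0.176) = 4.11×10⁻⁵ T.

B ≈ 41 μT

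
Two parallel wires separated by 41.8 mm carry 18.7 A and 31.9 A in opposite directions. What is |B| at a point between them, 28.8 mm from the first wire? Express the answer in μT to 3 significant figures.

B ≈ 621 μT

Each long wire gives B = μ₀I/(2πd). Distances are d₁ = 0.0288 m and d₂ = 0.013 m.
B₁ = 1.30×10⁻⁴ T, B₂ = 4.91×10⁻⁴ T.
Between antiparallel currents both contributions point the same way, so they add. B = B₁ + B₂ = 1.30×10⁻⁴ + 4.91×10⁻⁴ = 6.21×10⁻⁴ T.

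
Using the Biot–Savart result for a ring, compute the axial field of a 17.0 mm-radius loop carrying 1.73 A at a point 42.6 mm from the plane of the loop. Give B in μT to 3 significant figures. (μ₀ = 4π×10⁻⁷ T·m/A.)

On the axis of a circular loop, B = μ₀IR² / [2(R²+z²)^(3/2)].
R² + z² = (0.017)² + (0.0426)² = 0.002104 m², and (R²+z²)^(3/2) = 9.65×10⁻⁵ m³.
B = (4π×10⁻⁷ × 1.73 × 0.000289) / (2 × 9.65×10⁻⁵) = 3.26×10⁻⁶ T.

B ≈ 3.26 μT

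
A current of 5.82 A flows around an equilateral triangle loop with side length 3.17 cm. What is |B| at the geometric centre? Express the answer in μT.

Each side is a finite straight segment at perpendicular distance d = a/(2 tan(π/3)) = 0.009151 m from the centre, with end-angles ±π/3.
One side contributes B₁ = (μ₀I/4πd)·2 sin(π/3) = 1.10×10⁻⁴ T.
All 3 sides add in the same direction: B = 3 × 1.10×10⁻⁴ = 3.30×10⁻⁴ T.

B ≈ 330 μT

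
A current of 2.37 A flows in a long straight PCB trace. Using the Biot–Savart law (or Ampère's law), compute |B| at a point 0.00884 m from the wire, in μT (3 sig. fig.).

B ≈ 53.6 μT

For an infinitely long straight wire, B = μ₀I/(2πd).
B = (4π×10⁻⁷ × 2.37) / (2π × 0.00884) = 5.36×10⁻⁵ T.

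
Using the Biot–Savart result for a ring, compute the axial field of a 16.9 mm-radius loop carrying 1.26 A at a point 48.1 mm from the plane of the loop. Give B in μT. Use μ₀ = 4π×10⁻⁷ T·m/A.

B ≈ 1.71 μT

On the axis of a circular loop, B = μ₀IR² / [2(R²+z²)^(3/2)].
R² + z² = (0.0169)² + (0.0481)² = 0.002599 m², and (R²+z²)^(3/2) = 1.33×10⁻⁴ m³.
B = (4π×10⁻⁷ × 1.26 × 0.0002856) / (2 × 1.33×10⁻⁴) = 1.71×10⁻⁶ T.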